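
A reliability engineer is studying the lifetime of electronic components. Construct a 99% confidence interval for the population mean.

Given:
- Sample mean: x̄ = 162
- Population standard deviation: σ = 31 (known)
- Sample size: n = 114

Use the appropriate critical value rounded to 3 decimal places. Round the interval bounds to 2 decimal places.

The population standard deviation σ is known, so use a z-interval (standard normal critical value).

For 99% confidence, z* = 2.576 (from standard normal table)

Standard error: SE = σ/√n = 31/√114 = 2.903416

Margin of error: E = z* × SE = 2.576 × 2.903416 = 7.4792

Z-interval: x̄ ± E = 162 ± 7.4792 = (154.5208, 169.4792)

Rounded to 2 decimal places:

(154.52, 169.48)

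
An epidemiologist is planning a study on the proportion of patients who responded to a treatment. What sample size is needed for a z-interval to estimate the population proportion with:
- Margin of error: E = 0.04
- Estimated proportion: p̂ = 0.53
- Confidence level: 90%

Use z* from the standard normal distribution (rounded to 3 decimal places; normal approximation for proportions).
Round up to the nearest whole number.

Using z* for proportion z-interval (normal approximation).

For 90% confidence, z* = 1.645 (from standard normal table)

Sample size formula for proportion z-interval: n = z*²p̂(1-p̂)/E²

n = 1.645² × 0.53 × 0.47 / 0.04²
  = 2.706025 × 0.2491 / 0.0016
  = 421.2943

Round up to the nearest whole number: n = 422

422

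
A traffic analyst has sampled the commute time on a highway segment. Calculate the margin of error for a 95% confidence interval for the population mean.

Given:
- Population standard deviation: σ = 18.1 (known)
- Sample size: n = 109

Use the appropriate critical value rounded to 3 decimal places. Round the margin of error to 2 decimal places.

The population standard deviation σ is known, so use the z-interval margin of error formula.

For 95% confidence, z* = 1.96 (from standard normal table)

Margin of error formula for z-interval: E = z* × σ/√n

E = 1.96 × 18.1/√109
  = 1.96 × 1.733666
  = 3.3980

Rounded to 2 decimal places:

3.40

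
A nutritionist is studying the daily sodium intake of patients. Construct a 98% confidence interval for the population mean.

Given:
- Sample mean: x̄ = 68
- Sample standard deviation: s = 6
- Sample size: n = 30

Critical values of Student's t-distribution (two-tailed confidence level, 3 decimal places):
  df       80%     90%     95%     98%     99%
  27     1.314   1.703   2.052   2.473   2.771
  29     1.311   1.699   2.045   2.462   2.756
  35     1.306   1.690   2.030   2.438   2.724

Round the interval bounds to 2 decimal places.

The population standard deviation σ is unknown (only the sample standard deviation s is given), so use a t-interval with df = n - 1 = 30 - 1 = 29.

For 98% confidence with df = 29, t* = 2.462 (from t-table)

Standard error: SE = s/√n = 6/√30 = 1.095445

Margin of error: E = t* × SE = 2.462 × 1.095445 = 2.6970

T-interval: x̄ ± E = 68 ± 2.6970 = (65.3030, 70.6970)

Rounded to 2 decimal places:

(65.30, 70.70)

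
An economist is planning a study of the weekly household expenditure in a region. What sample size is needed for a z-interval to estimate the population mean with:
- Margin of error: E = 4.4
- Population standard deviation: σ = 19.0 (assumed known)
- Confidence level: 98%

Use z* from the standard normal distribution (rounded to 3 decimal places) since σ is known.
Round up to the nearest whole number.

Using z* since population σ is known (z-interval formula).

For 98% confidence, z* = 2.326 (from standard normal table)

Sample size formula for z-interval: n = (z*σ/E)²

n = (2.326 × 19.0 / 4.4)²
  = (10.044091)²
  = 100.8838

Round up to the nearest whole number: n = 101

101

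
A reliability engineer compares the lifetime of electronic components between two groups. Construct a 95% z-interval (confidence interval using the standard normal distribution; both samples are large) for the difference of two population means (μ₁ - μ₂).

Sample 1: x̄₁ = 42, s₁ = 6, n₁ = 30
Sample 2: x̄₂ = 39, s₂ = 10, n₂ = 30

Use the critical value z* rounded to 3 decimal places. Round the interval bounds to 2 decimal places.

Both samples are large (n₁ = 30 ≥ 30, n₂ = 30 ≥ 30), so a z-interval for the difference of means applies.

Point estimate: x̄₁ - x̄₂ = 42 - 39 = 3

Standard error: SE = √(s₁²/n₁ + s₂²/n₂)
= √(6²/30 + 10²/30)
= √(1.200000 + 3.333333)
= 2.129163

For 95% confidence, z* = 1.96 (from standard normal table)
Margin of error: E = z* × SE = 1.96 × 2.129163 = 4.1732

Z-interval: (x̄₁ - x̄₂) ± E = 3 ± 4.1732 = (-1.1732, 7.1732)

Rounded to 2 decimal places:

(-1.17, 7.17)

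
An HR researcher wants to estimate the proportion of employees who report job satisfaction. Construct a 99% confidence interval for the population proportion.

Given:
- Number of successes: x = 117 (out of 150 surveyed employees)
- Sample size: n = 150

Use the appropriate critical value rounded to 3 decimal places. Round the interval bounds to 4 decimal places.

Sample proportion: p̂ = 117/150 = 0.780000

Check conditions for normal approximation:
  np̂ = 117 ≥ 10 ✓
  n(1-p̂) = 33 ≥ 10 ✓

The sample is large enough, so use a z-interval (normal approximation) for the proportion.

For 99% confidence, z* = 2.576 (from standard normal table)

Standard error: SE = √(p̂(1-p̂)/n) = √(0.780000×0.220000/150) = 0.03382307

Margin of error: E = z* × SE = 2.576 × 0.03382307 = 0.087128

Z-interval: p̂ ± E = 0.780000 ± 0.087128 = (0.692872, 0.867128)

Rounded to 4 decimal places:

(0.6929, 0.8671)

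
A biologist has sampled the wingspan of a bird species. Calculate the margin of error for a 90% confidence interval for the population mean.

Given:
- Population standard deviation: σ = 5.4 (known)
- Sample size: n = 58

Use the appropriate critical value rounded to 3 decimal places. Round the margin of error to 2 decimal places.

The population standard deviation σ is known, so use the z-interval margin of error formula.

For 90% confidence, z* = 1.645 (from standard normal table)

Margin of error formula for z-interval: E = z* × σ/√n

E = 1.645 × 5.4/√58
  = 1.645 × 0.709055
  = 1.1664

Rounded to 2 decimal places:

1.17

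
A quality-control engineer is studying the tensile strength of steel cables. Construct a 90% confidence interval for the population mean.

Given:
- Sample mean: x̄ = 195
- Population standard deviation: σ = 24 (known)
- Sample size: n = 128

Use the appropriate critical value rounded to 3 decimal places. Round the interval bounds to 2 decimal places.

The population standard deviation σ is known, so use a z-interval (standard normal critical value).

For 90% confidence, z* = 1.645 (from standard normal table)

Standard error: SE = σ/√n = 24/√128 = 2.121320

Margin of error: E = z* × SE = 1.645 × 2.121320 = 3.4896

Z-interval: x̄ ± E = 195 ± 3.4896 = (191.5104, 198.4896)

Rounded to 2 decimal places:

(191.51, 198.49)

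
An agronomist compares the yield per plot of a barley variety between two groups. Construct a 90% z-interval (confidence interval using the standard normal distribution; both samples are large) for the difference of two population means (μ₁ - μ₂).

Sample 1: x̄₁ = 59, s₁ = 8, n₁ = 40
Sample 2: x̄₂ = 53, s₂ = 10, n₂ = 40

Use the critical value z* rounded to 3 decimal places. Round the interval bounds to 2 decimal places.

Both samples are large (n₁ = 40 ≥ 30, n₂ = 40 ≥ 30), so a z-interval for the difference of means applies.

Point estimate: x̄₁ - x̄₂ = 59 - 53 = 6

Standard error: SE = √(s₁²/n₁ + s₂²/n₂)
= √(8²/40 + 10²/40)
= √(1.600000 + 2.500000)
= 2.024846

For 90% confidence, z* = 1.645 (from standard normal table)
Margin of error: E = z* × SE = 1.645 × 2.024846 = 3.3309

Z-interval: (x̄₁ - x̄₂) ± E = 6 ± 3.3309 = (2.6691, 9.3309)

Rounded to 2 decimal places:

(2.67, 9.33)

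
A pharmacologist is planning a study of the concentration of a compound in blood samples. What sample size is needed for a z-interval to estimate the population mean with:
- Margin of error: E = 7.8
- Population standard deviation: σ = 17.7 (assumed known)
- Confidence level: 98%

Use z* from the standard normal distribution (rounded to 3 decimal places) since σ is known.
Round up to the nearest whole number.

Using z* since population σ is known (z-interval formula).

For 98% confidence, z* = 2.326 (from standard normal table)

Sample size formula for z-interval: n = (z*σ/E)²

n = (2.326 × 17.7 / 7.8)²
  = (5.278231)²
  = 27.8597

Round up to the nearest whole number: n = 28

28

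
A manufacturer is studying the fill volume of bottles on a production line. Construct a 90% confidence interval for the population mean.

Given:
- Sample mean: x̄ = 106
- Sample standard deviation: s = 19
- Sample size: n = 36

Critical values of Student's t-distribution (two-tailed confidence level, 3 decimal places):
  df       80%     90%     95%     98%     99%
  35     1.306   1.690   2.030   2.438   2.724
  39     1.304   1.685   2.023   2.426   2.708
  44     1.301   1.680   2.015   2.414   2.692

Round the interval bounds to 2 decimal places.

The population standard deviation σ is unknown (only the sample standard deviation s is given), so use a t-interval with df = n - 1 = 36 - 1 = 35.

For 90% confidence with df = 35, t* = 1.690 (from t-table)

Standard error: SE = s/√n = 19/√36 = 3.166667

Margin of error: E = t* × SE = 1.690 × 3.166667 = 5.3517

T-interval: x̄ ± E = 106 ± 5.3517 = (100.6483, 111.3517)

Rounded to 2 decimal places:

(100.65, 111.35)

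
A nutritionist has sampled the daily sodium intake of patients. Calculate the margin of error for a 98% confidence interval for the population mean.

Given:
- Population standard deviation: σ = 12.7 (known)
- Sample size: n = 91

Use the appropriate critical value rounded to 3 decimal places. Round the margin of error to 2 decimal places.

The population standard deviation σ is known, so use the z-interval margin of error formula.

For 98% confidence, z* = 2.326 (from standard normal table)

Margin of error formula for z-interval: E = z* × σ/√n

E = 2.326 × 12.7/√91
  = 2.326 × 1.331322
  = 3.0967

Rounded to 2 decimal places:

3.10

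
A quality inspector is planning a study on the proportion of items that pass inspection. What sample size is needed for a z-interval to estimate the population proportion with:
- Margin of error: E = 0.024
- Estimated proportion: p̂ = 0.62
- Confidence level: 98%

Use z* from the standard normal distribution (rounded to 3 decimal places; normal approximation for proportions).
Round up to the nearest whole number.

Using z* for proportion z-interval (normal approximation).

For 98% confidence, z* = 2.326 (from standard normal table)

Sample size formula for proportion z-interval: n = z*²p̂(1-p̂)/E²

n = 2.326² × 0.62 × 0.38 / 0.024²
  = 5.410276 × 0.2356 / 0.000576
  = 2212.9532

Round up to the nearest whole number: n = 2213

2213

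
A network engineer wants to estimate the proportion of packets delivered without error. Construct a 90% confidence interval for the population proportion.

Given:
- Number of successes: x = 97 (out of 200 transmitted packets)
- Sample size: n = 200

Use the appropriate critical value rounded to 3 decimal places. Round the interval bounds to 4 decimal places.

Sample proportion: p̂ = 97/200 = 0.485000

Check conditions for normal approximation:
  np̂ = 97 ≥ 10 ✓
  n(1-p̂) = 103 ≥ 10 ✓

The sample is large enough, so use a z-interval (normal approximation) for the proportion.

For 90% confidence, z* = 1.645 (from standard normal table)

Standard error: SE = √(p̂(1-p̂)/n) = √(0.485000×0.515000/200) = 0.03533943

Margin of error: E = z* × SE = 1.645 × 0.03533943 = 0.058133

Z-interval: p̂ ± E = 0.485000 ± 0.058133 = (0.426867, 0.543133)

Rounded to 4 decimal places:

(0.4269, 0.5431)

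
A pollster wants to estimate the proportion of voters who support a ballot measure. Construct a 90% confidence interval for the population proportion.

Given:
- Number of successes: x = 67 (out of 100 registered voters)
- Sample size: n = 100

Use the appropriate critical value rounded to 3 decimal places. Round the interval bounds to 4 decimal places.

Sample proportion: p̂ = 67/100 = 0.67000000

Check conditions for normal approximation:
  np̂ = 67 ≥ 10 ✓
  n(1-p̂) = 33 ≥ 10 ✓

The sample is large enough, so use a z-interval (normal approximation) for the proportion.

For 90% confidence, z* = 1.645 (from standard normal table)

Standard error: SE = √(p̂(1-p̂)/n) = √(0.67000000×0.33000000/100) = 0.0470212718

Margin of error: E = z* × SE = 1.645 × 0.0470212718 = 0.07734999

Z-interval: p̂ ± E = 0.67000000 ± 0.07734999 = (0.59265001, 0.74734999)

Rounded to 4 decimal places:

(0.5927, 0.7473)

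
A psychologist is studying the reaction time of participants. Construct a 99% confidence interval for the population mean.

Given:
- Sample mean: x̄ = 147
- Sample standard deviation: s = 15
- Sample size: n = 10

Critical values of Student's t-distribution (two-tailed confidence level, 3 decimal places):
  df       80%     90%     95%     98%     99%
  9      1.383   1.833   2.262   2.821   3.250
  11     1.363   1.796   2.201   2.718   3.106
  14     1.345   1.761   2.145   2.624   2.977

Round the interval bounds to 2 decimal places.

The population standard deviation σ is unknown (only the sample standard deviation s is given), so use a t-interval with df = n - 1 = 10 - 1 = 9.

For 99% confidence with df = 9, t* = 3.250 (from t-table)

Standard error: SE = s/√n = 15/√10 = 4.743416

Margin of error: E = t* × SE = 3.250 × 4.743416 = 15.4161

T-interval: x̄ ± E = 147 ± 15.4161 = (131.5839, 162.4161)

Rounded to 2 decimal places:

(131.58, 162.42)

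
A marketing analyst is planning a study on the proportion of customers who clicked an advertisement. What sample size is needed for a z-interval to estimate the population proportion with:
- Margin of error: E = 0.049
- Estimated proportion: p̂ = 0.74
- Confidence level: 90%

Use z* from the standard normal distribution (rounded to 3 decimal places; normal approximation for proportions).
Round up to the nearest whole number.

Using z* for proportion z-interval (normal approximation).

For 90% confidence, z* = 1.645 (from standard normal table)

Sample size formula for proportion z-interval: n = z*²p̂(1-p̂)/E²

n = 1.645² × 0.74 × 0.26 / 0.049²
  = 2.706025 × 0.1924 / 0.002401
  = 216.8427

Round up to the nearest whole number: n = 217

217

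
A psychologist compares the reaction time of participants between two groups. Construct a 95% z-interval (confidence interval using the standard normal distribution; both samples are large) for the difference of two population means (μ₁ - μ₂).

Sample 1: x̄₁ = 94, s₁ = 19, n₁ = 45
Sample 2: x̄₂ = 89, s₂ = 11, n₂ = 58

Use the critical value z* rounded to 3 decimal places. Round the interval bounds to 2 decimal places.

Both samples are large (n₁ = 45 ≥ 30, n₂ = 58 ≥ 30), so a z-interval for the difference of means applies.

Point estimate: x̄₁ - x̄₂ = 94 - 89 = 5

Standard error: SE = √(s₁²/n₁ + s₂²/n₂)
= √(19²/45 + 11²/58)
= √(8.022222 + 2.086207)
= 3.179376

For 95% confidence, z* = 1.96 (from standard normal table)
Margin of error: E = z* × SE = 1.96 × 3.179376 = 6.2316

Z-interval: (x̄₁ - x̄₂) ± E = 5 ± 6.2316 = (-1.2316, 11.2316)

Rounded to 2 decimal places:

(-1.23, 11.23)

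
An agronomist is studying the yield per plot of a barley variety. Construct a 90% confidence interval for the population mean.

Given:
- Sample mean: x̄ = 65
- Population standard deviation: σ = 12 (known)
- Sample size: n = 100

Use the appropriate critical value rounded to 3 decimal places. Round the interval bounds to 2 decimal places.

The population standard deviation σ is known, so use a z-interval (standard normal critical value).

For 90% confidence, z* = 1.645 (from standard normal table)

Standard error: SE = σ/√n = 12/√100 = 1.200000

Margin of error: E = z* × SE = 1.645 × 1.200000 = 1.9740

Z-interval: x̄ ± E = 65 ± 1.9740 = (63.0260, 66.9740)

Rounded to 2 decimal places:

(63.03, 66.97)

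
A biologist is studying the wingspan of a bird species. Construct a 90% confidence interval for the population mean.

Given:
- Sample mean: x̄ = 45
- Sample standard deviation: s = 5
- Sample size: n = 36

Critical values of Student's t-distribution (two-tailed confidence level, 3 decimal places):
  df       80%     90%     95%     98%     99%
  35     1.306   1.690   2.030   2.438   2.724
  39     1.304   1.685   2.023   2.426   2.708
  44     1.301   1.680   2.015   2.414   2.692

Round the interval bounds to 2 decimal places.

The population standard deviation σ is unknown (only the sample standard deviation s is given), so use a t-interval with df = n - 1 = 36 - 1 = 35.

For 90% confidence with df = 35, t* = 1.690 (from t-table)

Standard error: SE = s/√n = 5/√36 = 0.833333

Margin of error: E = t* × SE = 1.690 × 0.833333 = 1.4083

T-interval: x̄ ± E = 45 ± 1.4083 = (43.5917, 46.4083)

Rounded to 2 decimal places:

(43.59, 46.41)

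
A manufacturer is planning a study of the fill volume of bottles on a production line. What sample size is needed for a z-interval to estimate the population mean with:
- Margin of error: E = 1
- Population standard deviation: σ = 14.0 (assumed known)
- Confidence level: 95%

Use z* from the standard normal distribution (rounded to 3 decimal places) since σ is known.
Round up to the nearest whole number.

Using z* since population σ is known (z-interval formula).

For 95% confidence, z* = 1.96 (from standard normal table)

Sample size formula for z-interval: n = (z*σ/E)²

n = (1.96 × 14.0 / 1)²
  = (27.440000)²
  = 752.9536

Round up to the nearest whole number: n = 753

753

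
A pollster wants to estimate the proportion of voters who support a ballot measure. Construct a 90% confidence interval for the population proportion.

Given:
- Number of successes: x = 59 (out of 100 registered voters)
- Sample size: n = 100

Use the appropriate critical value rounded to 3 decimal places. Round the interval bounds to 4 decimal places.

Sample proportion: p̂ = 59/100 = 0.590000

Check conditions for normal approximation:
  np̂ = 59 ≥ 10 ✓
  n(1-p̂) = 41 ≥ 10 ✓

The sample is large enough, so use a z-interval (normal approximation) for the proportion.

For 90% confidence, z* = 1.645 (from standard normal table)

Standard error: SE = √(p̂(1-p̂)/n) = √(0.590000×0.410000/100) = 0.04918333

Margin of error: E = z* × SE = 1.645 × 0.04918333 = 0.080907

Z-interval: p̂ ± E = 0.590000 ± 0.080907 = (0.509093, 0.670907)

Rounded to 4 decimal places:

(0.5091, 0.6709)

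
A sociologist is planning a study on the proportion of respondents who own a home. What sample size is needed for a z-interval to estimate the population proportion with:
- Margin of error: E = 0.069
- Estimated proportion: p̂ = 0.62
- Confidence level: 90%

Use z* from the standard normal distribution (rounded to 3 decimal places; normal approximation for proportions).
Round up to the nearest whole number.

Using z* for proportion z-interval (normal approximation).

For 90% confidence, z* = 1.645 (from standard normal table)

Sample size formula for proportion z-interval: n = z*²p̂(1-p̂)/E²

n = 1.645² × 0.62 × 0.38 / 0.069²
  = 2.706025 × 0.2356 / 0.004761
  = 133.9087

Round up to the nearest whole number: n = 134

134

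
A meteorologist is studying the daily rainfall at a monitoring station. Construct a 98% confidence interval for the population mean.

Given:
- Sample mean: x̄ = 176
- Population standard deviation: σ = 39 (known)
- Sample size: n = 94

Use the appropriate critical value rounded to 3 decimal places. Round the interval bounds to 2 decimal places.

The population standard deviation σ is known, so use a z-interval (standard normal critical value).

For 98% confidence, z* = 2.326 (from standard normal table)

Standard error: SE = σ/√n = 39/√94 = 4.022543

Margin of error: E = z* × SE = 2.326 × 4.022543 = 9.3564

Z-interval: x̄ ± E = 176 ± 9.3564 = (166.6436, 185.3564)

Rounded to 2 decimal places:

(166.64, 185.36)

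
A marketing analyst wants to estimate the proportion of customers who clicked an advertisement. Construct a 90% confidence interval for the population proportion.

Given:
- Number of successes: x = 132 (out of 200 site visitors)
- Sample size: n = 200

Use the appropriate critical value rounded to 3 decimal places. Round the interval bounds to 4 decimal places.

Sample proportion: p̂ = 132/200 = 0.660000

Check conditions for normal approximation:
  np̂ = 132 ≥ 10 ✓
  n(1-p̂) = 68 ≥ 10 ✓

The sample is large enough, so use a z-interval (normal approximation) for the proportion.

For 90% confidence, z* = 1.645 (from standard normal table)

Standard error: SE = √(p̂(1-p̂)/n) = √(0.660000×0.340000/200) = 0.03349627

Margin of error: E = z* × SE = 1.645 × 0.03349627 = 0.055101

Z-interval: p̂ ± E = 0.660000 ± 0.055101 = (0.604899, 0.715101)

Rounded to 4 decimal places:

(0.6049, 0.7151)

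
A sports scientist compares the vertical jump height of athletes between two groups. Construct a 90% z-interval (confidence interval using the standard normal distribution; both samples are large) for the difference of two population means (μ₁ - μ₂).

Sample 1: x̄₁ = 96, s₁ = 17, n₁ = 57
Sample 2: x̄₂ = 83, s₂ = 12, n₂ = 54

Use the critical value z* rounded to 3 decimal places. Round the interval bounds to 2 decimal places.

Both samples are large (n₁ = 57 ≥ 30, n₂ = 54 ≥ 30), so a z-interval for the difference of means applies.

Point estimate: x̄₁ - x̄₂ = 96 - 83 = 13

Standard error: SE = √(s₁²/n₁ + s₂²/n₂)
= √(17²/57 + 12²/54)
= √(5.070175 + 2.666667)
= 2.781518

For 90% confidence, z* = 1.645 (from standard normal table)
Margin of error: E = z* × SE = 1.645 × 2.781518 = 4.5756

Z-interval: (x̄₁ - x̄₂) ± E = 13 ± 4.5756 = (8.4244, 17.5756)

Rounded to 2 decimal places:

(8.42, 17.58)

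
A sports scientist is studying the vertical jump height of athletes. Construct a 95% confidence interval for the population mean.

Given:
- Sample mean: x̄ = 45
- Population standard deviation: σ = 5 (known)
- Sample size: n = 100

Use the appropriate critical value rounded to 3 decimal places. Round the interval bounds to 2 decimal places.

The population standard deviation σ is known, so use a z-interval (standard normal critical value).

For 95% confidence, z* = 1.96 (from standard normal table)

Standard error: SE = σ/√n = 5/√100 = 0.500000

Margin of error: E = z* × SE = 1.96 × 0.500000 = 0.9800

Z-interval: x̄ ± E = 45 ± 0.9800 = (44.0200, 45.9800)

Rounded to 2 decimal places:

(44.02, 45.98)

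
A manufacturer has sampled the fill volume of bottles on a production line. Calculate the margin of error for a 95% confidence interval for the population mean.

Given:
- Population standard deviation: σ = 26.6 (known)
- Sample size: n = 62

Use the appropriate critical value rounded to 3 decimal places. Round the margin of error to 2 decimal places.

The population standard deviation σ is known, so use the z-interval margin of error formula.

For 95% confidence, z* = 1.96 (from standard normal table)

Margin of error formula for z-interval: E = z* × σ/√n

E = 1.96 × 26.6/√62
  = 1.96 × 3.378203
  = 6.6213

Rounded to 2 decimal places:

6.62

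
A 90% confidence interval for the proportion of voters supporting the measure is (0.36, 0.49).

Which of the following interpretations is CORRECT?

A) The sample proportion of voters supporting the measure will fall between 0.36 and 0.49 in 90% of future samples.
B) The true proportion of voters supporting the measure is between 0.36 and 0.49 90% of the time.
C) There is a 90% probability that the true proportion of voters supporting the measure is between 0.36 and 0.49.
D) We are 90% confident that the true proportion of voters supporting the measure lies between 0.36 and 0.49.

A confidence interval represents our confidence in the procedure, not a probability statement about the parameter.

Key concept: If we repeated this sampling process many times and computed a 90% CI each time, about 90% of those intervals would contain the true population parameter.

For this specific interval (0.36, 0.49):
- Midpoint (point estimate): 0.425
- Margin of error: 0.065

The correct interpretation is the one stating confidence that the true parameter lies in the interval — option D.

D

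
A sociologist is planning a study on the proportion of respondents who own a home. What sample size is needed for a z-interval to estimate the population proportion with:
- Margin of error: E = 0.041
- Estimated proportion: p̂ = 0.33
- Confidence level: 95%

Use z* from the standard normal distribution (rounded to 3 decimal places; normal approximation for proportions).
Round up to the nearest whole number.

Using z* for proportion z-interval (normal approximation).

For 95% confidence, z* = 1.96 (from standard normal table)

Sample size formula for proportion z-interval: n = z*²p̂(1-p̂)/E²

n = 1.96² × 0.33 × 0.67 / 0.041²
  = 3.8416 × 0.2211 / 0.001681
  = 505.2812

Round up to the nearest whole number: n = 506

506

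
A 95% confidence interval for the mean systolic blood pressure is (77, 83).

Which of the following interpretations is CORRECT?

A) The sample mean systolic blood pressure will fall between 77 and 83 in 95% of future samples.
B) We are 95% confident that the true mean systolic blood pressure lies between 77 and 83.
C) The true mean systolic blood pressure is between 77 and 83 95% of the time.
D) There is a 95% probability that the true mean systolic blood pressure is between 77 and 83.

A confidence interval represents our confidence in the procedure, not a probability statement about the parameter.

Key concept: If we repeated this sampling process many times and computed a 95% CI each time, about 95% of those intervals would contain the true population parameter.

For this specific interval (77, 83):
- Midpoint (point estimate): 80
- Margin of error: 3

The correct interpretation is the one stating confidence that the true parameter lies in the interval — option B.

B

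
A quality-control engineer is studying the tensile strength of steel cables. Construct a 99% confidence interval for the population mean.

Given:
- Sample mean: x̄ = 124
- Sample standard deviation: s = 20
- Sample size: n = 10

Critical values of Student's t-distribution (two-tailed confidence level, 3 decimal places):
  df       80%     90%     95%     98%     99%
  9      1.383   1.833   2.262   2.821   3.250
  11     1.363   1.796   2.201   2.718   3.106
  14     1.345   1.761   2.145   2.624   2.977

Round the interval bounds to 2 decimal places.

The population standard deviation σ is unknown (only the sample standard deviation s is given), so use a t-interval with df = n - 1 = 10 - 1 = 9.

For 99% confidence with df = 9, t* = 3.250 (from t-table)

Standard error: SE = s/√n = 20/√10 = 6.324555

Margin of error: E = t* × SE = 3.250 × 6.324555 = 20.5548

T-interval: x̄ ± E = 124 ± 20.5548 = (103.4452, 144.5548)

Rounded to 2 decimal places:

(103.45, 144.55)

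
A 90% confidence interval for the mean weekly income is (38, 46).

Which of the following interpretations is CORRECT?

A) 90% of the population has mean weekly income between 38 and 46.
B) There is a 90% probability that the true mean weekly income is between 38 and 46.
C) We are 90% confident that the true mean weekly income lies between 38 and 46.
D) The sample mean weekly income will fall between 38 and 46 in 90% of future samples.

A confidence interval represents our confidence in the procedure, not a probability statement about the parameter.

Key concept: If we repeated this sampling process many times and computed a 90% CI each time, about 90% of those intervals would contain the true population parameter.

For this specific interval (38, 46):
- Midpoint (point estimate): 42
- Margin of error: 4

The correct interpretation is the one stating confidence that the true parameter lies in the interval — option C.

C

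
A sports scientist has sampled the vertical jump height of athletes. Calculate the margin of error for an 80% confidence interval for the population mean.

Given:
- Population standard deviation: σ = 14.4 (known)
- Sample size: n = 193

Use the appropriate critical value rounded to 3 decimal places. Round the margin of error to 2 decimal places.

The population standard deviation σ is known, so use the z-interval margin of error formula.

For 80% confidence, z* = 1.282 (from standard normal table)

Margin of error formula for z-interval: E = z* × σ/√n

E = 1.282 × 14.4/√193
  = 1.282 × 1.036535
  = 1.3288

Rounded to 2 decimal places:

1.33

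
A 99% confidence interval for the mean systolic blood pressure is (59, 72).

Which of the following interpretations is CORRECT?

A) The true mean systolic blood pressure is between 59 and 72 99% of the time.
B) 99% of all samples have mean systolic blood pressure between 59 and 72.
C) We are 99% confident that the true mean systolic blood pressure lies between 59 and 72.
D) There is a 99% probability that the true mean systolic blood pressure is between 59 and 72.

A confidence interval represents our confidence in the procedure, not a probability statement about the parameter.

Key concept: If we repeated this sampling process many times and computed a 99% CI each time, about 99% of those intervals would contain the true population parameter.

For this specific interval (59, 72):
- Midpoint (point estimate): 65.5
- Margin of error: 6.5

The correct interpretation is the one stating confidence that the true parameter lies in the interval — option C.

C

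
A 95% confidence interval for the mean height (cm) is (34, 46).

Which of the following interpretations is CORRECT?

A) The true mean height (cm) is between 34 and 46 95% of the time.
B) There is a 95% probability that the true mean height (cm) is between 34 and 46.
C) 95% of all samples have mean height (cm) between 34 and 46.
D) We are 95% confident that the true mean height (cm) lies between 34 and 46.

A confidence interval represents our confidence in the procedure, not a probability statement about the parameter.

Key concept: If we repeated this sampling process many times and computed a 95% CI each time, about 95% of those intervals would contain the true population parameter.

For this specific interval (34, 46):
- Midpoint (point estimate): 40
- Margin of error: 6

The correct interpretation is the one stating confidence that the true parameter lies in the interval — option D.

D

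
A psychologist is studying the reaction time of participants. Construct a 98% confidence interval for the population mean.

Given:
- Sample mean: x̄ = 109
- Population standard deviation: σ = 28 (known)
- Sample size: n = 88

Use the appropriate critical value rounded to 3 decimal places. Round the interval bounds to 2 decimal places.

The population standard deviation σ is known, so use a z-interval (standard normal critical value).

For 98% confidence, z* = 2.326 (from standard normal table)

Standard error: SE = σ/√n = 28/√88 = 2.984810

Margin of error: E = z* × SE = 2.326 × 2.984810 = 6.9427

Z-interval: x̄ ± E = 109 ± 6.9427 = (102.0573, 115.9427)

Rounded to 2 decimal places:

(102.06, 115.94)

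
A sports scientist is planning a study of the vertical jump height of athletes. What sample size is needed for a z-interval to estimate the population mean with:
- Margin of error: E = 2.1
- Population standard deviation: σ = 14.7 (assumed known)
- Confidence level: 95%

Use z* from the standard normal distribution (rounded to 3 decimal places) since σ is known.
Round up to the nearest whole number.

Using z* since population σ is known (z-interval formula).

For 95% confidence, z* = 1.96 (from standard normal table)

Sample size formula for z-interval: n = (z*σ/E)²

n = (1.96 × 14.7 / 2.1)²
  = (13.720000)²
  = 188.2384

Round up to the nearest whole number: n = 189

189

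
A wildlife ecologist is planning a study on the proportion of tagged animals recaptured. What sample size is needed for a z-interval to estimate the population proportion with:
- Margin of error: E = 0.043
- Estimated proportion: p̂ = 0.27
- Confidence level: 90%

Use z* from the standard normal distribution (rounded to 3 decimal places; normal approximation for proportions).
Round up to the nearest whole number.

Using z* for proportion z-interval (normal approximation).

For 90% confidence, z* = 1.645 (from standard normal table)

Sample size formula for proportion z-interval: n = z*²p̂(1-p̂)/E²

n = 1.645² × 0.27 × 0.73 / 0.043²
  = 2.706025 × 0.1971 / 0.001849
  = 288.4573

Round up to the nearest whole number: n = 289

289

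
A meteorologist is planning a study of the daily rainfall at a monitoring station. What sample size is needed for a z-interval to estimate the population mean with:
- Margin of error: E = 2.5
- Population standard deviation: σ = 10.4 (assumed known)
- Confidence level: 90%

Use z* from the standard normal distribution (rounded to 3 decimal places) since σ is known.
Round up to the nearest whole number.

Using z* since population σ is known (z-interval formula).

For 90% confidence, z* = 1.645 (from standard normal table)

Sample size formula for z-interval: n = (z*σ/E)²

n = (1.645 × 10.4 / 2.5)²
  = (6.843200)²
  = 46.8294

Round up to the nearest whole number: n = 47

47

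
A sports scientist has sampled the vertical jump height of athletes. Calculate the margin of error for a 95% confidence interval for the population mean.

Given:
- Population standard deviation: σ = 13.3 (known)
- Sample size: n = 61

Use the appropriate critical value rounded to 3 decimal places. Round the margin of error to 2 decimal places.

The population standard deviation σ is known, so use the z-interval margin of error formula.

For 95% confidence, z* = 1.96 (from standard normal table)

Margin of error formula for z-interval: E = z* × σ/√n

E = 1.96 × 13.3/√61
  = 1.96 × 1.702891
  = 3.3377

Rounded to 2 decimal places:

3.34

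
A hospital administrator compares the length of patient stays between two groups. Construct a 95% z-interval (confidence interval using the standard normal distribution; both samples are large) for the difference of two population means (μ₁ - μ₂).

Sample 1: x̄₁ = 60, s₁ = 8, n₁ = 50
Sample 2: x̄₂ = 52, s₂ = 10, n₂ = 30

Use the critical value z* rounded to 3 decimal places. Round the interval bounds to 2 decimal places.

Both samples are large (n₁ = 50 ≥ 30, n₂ = 30 ≥ 30), so a z-interval for the difference of means applies.

Point estimate: x̄₁ - x̄₂ = 60 - 52 = 8

Standard error: SE = √(s₁²/n₁ + s₂²/n₂)
= √(8²/50 + 10²/30)
= √(1.280000 + 3.333333)
= 2.147867

For 95% confidence, z* = 1.96 (from standard normal table)
Margin of error: E = z* × SE = 1.96 × 2.147867 = 4.2098

Z-interval: (x̄₁ - x̄₂) ± E = 8 ± 4.2098 = (3.7902, 12.2098)

Rounded to 2 decimal places:

(3.79, 12.21)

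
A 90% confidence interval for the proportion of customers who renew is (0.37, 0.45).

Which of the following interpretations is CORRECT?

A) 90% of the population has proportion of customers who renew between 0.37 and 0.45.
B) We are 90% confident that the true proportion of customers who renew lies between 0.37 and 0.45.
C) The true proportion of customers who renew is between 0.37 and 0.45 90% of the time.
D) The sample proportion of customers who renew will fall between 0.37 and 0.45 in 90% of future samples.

A confidence interval represents our confidence in the procedure, not a probability statement about the parameter.

Key concept: If we repeated this sampling process many times and computed a 90% CI each time, about 90% of those intervals would contain the true population parameter.

For this specific interval (0.37, 0.45):
- Midpoint (point estimate): 0.41
- Margin of error: 0.04

The correct interpretation is the one stating confidence that the true parameter lies in the interval — option B.

B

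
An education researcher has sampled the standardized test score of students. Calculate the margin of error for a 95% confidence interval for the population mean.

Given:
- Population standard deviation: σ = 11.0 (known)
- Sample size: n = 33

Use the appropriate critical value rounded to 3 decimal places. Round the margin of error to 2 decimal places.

The population standard deviation σ is known, so use the z-interval margin of error formula.

For 95% confidence, z* = 1.96 (from standard normal table)

Margin of error formula for z-interval: E = z* × σ/√n

E = 1.96 × 11.0/√33
  = 1.96 × 1.914854
  = 3.7531

Rounded to 2 decimal places:

3.75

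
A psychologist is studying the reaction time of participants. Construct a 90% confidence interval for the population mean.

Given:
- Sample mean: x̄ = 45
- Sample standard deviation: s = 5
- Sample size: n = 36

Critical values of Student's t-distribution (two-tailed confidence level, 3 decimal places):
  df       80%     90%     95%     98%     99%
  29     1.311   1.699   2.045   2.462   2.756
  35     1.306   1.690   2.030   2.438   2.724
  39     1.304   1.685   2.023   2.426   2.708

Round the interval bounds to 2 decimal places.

The population standard deviation σ is unknown (only the sample standard deviation s is given), so use a t-interval with df = n - 1 = 36 - 1 = 35.

For 90% confidence with df = 35, t* = 1.690 (from t-table)

Standard error: SE = s/√n = 5/√36 = 0.833333

Margin of error: E = t* × SE = 1.690 × 0.833333 = 1.4083

T-interval: x̄ ± E = 45 ± 1.4083 = (43.5917, 46.4083)

Rounded to 2 decimal places:

(43.59, 46.41)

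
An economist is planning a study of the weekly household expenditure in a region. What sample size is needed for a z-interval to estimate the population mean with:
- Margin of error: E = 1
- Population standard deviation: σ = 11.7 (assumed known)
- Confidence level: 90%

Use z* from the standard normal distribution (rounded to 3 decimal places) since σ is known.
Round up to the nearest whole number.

Using z* since population σ is known (z-interval formula).

For 90% confidence, z* = 1.645 (from standard normal table)

Sample size formula for z-interval: n = (z*σ/E)²

n = (1.645 × 11.7 / 1)²
  = (19.246500)²
  = 370.4278

Round up to the nearest whole number: n = 371

371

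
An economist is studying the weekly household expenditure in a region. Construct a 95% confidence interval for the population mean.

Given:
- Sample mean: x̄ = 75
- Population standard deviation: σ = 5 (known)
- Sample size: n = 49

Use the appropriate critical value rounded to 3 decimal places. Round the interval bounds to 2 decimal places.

The population standard deviation σ is known, so use a z-interval (standard normal critical value).

For 95% confidence, z* = 1.96 (from standard normal table)

Standard error: SE = σ/√n = 5/√49 = 0.714286

Margin of error: E = z* × SE = 1.96 × 0.714286 = 1.4000

Z-interval: x̄ ± E = 75 ± 1.4000 = (73.6000, 76.4000)

Rounded to 2 decimal places:

(73.60, 76.40)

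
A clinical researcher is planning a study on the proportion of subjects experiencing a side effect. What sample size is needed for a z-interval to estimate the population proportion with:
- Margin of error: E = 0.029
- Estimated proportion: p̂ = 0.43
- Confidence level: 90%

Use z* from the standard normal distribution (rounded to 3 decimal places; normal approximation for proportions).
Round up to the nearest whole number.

Using z* for proportion z-interval (normal approximation).

For 90% confidence, z* = 1.645 (from standard normal table)

Sample size formula for proportion z-interval: n = z*²p̂(1-p̂)/E²

n = 1.645² × 0.43 × 0.57 / 0.029²
  = 2.706025 × 0.2451 / 0.000841
  = 788.6406

Round up to the nearest whole number: n = 789

789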